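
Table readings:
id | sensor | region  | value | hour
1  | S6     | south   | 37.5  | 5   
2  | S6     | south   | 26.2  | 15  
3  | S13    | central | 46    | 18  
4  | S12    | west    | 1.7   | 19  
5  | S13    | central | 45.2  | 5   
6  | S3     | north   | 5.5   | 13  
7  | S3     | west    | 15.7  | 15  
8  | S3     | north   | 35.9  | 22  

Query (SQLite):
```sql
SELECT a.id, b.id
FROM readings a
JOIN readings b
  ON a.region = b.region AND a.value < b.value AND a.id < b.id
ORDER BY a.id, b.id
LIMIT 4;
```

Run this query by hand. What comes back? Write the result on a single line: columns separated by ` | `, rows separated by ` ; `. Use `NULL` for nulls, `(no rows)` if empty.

4 | 7 ; 6 | 8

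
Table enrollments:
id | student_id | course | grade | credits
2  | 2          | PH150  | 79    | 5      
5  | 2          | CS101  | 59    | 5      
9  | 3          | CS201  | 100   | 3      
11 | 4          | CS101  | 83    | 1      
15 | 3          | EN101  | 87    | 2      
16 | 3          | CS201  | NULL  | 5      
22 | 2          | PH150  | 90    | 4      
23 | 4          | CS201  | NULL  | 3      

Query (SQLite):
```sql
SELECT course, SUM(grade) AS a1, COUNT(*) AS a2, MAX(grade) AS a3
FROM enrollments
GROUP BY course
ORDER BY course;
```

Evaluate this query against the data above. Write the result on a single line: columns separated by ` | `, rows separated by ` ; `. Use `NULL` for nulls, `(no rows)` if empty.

Group enrollments by course.
Per group compute: SUM(grade), COUNT(*), MAX(grade).
  CS101: ids {5, 11} → SUM(grade)=142, COUNT(*)=2, MAX(grade)=83
  CS201: ids {9, 16, 23} → SUM(grade)=100, COUNT(*)=3, MAX(grade)=100
  EN101: ids {15} → SUM(grade)=87, COUNT(*)=1, MAX(grade)=87
  PH150: ids {2, 22} → SUM(grade)=169, COUNT(*)=2, MAX(grade)=90

CS101 | 142 | 2 | 83 ; CS201 | 100 | 3 | 100 ; EN101 | 87 | 1 | 87 ; PH150 | 169 | 2 | 90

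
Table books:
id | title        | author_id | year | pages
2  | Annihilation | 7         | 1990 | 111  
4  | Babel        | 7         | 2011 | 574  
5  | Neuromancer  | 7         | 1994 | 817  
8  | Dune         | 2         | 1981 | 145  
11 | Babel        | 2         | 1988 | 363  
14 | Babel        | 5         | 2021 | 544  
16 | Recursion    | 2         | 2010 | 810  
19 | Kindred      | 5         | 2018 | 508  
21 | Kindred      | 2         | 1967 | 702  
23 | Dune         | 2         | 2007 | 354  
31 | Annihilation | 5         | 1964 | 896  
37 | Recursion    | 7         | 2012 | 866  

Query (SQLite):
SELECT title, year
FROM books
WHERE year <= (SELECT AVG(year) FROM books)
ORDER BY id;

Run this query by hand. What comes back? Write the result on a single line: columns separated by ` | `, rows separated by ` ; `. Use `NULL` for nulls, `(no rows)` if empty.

Scalar subquery: AVG(year) over all books rows = 1996.916667 (≈; comparison uses full precision).
Keep rows where year <= that value.

Annihilation | 1990 ; Neuromancer | 1994 ; Dune | 1981 ; Babel | 1988 ; Kindred | 1967 ; Annihilation | 1964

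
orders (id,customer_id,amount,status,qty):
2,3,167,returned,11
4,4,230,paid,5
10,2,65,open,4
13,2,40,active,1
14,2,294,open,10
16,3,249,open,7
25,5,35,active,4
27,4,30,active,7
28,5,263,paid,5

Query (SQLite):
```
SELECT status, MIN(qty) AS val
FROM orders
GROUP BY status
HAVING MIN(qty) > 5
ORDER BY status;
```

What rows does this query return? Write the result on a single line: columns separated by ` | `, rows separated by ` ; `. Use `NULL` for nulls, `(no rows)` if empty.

Partition orders by status; compute MIN(qty) within each group.
HAVING: keep groups where MIN(qty) > 5.
  active: ids {13, 25, 27} → MIN(qty)=1
  open: ids {10, 14, 16} → MIN(qty)=4
  paid: ids {4, 28} → MIN(qty)=5
  returned: ids {2} → MIN(qty)=11

returned | 11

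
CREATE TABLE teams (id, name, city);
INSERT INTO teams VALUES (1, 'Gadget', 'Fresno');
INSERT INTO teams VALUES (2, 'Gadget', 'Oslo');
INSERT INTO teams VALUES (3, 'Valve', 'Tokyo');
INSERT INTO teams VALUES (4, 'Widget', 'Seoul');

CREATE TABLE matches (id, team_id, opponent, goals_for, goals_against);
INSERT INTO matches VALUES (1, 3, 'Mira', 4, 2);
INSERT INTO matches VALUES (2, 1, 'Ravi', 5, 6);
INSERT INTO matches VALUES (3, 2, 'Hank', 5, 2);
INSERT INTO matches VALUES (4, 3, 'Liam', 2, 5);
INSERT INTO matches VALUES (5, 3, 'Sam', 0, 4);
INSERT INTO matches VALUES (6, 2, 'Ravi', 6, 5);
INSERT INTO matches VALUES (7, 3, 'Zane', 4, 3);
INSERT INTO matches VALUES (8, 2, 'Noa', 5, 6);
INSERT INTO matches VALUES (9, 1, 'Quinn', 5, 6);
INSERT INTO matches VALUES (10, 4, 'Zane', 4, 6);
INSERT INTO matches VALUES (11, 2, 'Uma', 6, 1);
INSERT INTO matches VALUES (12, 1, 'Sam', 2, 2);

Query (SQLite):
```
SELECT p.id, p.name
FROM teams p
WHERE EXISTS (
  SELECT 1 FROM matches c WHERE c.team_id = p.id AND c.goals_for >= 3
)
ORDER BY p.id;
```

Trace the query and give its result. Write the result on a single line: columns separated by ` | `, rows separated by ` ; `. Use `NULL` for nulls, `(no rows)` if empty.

For each teams row, check whether any matches with matching team_id has goals_for >= 3.
Keep rows where that is true.

1 | Gadget ; 2 | Gadget ; 3 | Valve ; 4 | Widget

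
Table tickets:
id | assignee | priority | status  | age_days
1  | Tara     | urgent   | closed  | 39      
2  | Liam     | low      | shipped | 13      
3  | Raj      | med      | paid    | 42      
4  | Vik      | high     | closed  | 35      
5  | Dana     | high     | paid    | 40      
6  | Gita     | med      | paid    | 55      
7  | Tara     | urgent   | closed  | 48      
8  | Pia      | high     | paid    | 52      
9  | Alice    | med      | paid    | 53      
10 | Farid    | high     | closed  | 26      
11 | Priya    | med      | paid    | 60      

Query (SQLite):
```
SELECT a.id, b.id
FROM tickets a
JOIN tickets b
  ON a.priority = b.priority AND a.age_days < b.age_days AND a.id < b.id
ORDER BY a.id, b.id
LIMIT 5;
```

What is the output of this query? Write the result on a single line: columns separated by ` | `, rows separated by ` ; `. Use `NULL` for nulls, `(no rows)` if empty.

1 | 7 ; 3 | 6 ; 3 | 9 ; 3 | 11 ; 4 | 5

Pairs (a,b) with same priority, a.age_days < b.age_days, a.id < b.id.
priority groups: high:{4,5,8,10} low:{2} med:{3,6,9,11} urgent:{1,7}
Ordered by (a.id, b.id); first 5.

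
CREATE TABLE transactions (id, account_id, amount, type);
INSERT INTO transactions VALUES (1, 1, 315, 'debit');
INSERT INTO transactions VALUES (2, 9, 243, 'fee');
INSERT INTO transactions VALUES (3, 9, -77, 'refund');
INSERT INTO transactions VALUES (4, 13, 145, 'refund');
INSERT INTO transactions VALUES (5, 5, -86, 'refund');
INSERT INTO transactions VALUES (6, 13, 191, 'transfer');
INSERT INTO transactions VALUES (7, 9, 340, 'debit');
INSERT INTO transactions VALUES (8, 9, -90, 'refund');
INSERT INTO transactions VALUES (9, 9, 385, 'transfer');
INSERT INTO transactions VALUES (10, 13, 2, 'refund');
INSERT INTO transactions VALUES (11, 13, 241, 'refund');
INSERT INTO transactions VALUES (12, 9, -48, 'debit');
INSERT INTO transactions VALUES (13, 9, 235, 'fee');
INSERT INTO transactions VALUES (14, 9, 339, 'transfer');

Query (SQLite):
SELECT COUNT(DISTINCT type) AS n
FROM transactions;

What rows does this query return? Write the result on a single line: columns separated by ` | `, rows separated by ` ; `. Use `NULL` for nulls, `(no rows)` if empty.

4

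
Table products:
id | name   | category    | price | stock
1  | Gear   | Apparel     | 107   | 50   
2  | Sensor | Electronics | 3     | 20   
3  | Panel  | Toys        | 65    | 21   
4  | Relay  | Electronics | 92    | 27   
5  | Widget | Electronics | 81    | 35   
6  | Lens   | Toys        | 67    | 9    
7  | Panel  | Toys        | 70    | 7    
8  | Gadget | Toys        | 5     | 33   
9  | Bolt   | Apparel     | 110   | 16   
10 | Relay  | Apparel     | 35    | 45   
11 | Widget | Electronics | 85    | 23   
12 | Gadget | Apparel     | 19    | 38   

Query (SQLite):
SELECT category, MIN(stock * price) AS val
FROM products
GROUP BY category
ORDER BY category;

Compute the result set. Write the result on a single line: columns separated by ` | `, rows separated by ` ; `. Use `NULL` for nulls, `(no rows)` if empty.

Apparel | 722 ; Electronics | 60 ; Toys | 165

For each row compute stock * price.
Group by category; take MIN of the expression per group.
  Apparel: ids {1, 9, 10, 12} → MIN(stock * price)=722
  Electronics: ids {2, 4, 5, 11} → MIN(stock * price)=60
  Toys: ids {3, 6, 7, 8} → MIN(stock * price)=165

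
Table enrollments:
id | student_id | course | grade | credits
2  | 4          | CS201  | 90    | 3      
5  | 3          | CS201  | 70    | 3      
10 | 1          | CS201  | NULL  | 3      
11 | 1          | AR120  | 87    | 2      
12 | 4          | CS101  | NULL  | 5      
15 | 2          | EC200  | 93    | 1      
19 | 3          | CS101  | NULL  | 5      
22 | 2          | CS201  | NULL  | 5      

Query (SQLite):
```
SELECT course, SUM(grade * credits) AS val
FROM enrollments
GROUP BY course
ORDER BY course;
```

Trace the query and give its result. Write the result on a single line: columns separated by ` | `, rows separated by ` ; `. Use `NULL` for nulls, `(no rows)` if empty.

AR120 | 174 ; CS101 | NULL ; CS201 | 480 ; EC200 | 93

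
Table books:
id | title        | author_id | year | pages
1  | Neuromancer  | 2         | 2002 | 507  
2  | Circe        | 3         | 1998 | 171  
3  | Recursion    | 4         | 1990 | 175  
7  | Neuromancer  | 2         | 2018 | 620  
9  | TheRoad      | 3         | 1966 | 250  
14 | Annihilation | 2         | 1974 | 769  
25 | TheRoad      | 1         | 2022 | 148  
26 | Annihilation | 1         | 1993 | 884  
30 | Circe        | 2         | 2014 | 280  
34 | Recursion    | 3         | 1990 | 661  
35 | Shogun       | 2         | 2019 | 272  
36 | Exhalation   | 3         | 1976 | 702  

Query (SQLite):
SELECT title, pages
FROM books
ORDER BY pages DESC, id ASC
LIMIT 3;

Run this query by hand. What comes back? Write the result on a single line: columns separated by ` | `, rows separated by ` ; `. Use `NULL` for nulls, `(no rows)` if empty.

Sort by pages desc, tiebreak id asc: (884, id=26), (769, id=14), (702, id=36), (661, id=34), (620, id=7), (507, id=1) …. Take first 3.

Annihilation | 884 ; Annihilation | 769 ; Exhalation | 702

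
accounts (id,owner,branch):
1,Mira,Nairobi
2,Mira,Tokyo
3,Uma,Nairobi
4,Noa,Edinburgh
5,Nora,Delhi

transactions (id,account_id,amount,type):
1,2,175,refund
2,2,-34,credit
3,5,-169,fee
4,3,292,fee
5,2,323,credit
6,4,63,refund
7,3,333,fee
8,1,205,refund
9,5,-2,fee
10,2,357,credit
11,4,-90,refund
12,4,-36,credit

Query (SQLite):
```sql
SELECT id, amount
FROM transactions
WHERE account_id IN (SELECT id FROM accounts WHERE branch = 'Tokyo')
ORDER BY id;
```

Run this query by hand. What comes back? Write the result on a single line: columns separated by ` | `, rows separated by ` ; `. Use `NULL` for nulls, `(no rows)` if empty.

Inner query: accounts.id where branch = 'Tokyo'.
Outer: keep transactions rows whose account_id is in that set.
Inner query → {2}

1 | 175 ; 2 | -34 ; 5 | 323 ; 10 | 357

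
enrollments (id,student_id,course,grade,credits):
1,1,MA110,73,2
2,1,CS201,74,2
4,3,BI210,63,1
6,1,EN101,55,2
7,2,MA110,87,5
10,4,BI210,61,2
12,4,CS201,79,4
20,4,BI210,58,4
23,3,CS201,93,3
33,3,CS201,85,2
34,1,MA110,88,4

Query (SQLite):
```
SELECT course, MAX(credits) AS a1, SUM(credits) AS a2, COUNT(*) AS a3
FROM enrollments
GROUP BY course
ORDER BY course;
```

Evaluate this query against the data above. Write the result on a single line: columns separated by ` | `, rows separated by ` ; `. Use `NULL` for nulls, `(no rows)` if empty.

Group enrollments by course.
Per group compute: MAX(credits), SUM(credits), COUNT(*).
  BI210: ids {4, 10, 20} → MAX(credits)=4, SUM(credits)=7, COUNT(*)=3
  CS201: ids {2, 12, 23, 33} → MAX(credits)=4, SUM(credits)=11, COUNT(*)=4
  EN101: ids {6} → MAX(credits)=2, SUM(credits)=2, COUNT(*)=1
  MA110: ids {1, 7, 34} → MAX(credits)=5, SUM(credits)=11, COUNT(*)=3

BI210 | 4 | 7 | 3 ; CS201 | 4 | 11 | 4 ; EN101 | 2 | 2 | 1 ; MA110 | 5 | 11 | 3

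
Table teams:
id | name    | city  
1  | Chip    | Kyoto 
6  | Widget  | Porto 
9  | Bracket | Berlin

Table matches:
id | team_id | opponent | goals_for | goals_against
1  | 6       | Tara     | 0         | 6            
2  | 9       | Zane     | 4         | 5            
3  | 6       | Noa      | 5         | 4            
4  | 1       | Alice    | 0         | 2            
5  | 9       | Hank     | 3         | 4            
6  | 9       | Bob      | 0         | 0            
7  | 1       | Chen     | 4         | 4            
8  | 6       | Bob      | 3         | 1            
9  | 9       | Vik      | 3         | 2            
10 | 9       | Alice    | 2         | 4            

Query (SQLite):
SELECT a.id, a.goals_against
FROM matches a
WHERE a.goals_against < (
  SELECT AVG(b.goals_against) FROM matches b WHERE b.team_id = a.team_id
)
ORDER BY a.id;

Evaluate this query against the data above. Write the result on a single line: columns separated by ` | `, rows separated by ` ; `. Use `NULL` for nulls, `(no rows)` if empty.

For each matches row a, compute AVG(goals_against) over rows sharing a.team_id.
Keep row a if a.goals_against < that per-group AVG.
  team_id=1: AVG(goals_against) = 3.0
  team_id=6: AVG(goals_against) = 3.666667
  team_id=9: AVG(goals_against) = 3.0

4 | 2 ; 6 | 0 ; 8 | 1 ; 9 | 2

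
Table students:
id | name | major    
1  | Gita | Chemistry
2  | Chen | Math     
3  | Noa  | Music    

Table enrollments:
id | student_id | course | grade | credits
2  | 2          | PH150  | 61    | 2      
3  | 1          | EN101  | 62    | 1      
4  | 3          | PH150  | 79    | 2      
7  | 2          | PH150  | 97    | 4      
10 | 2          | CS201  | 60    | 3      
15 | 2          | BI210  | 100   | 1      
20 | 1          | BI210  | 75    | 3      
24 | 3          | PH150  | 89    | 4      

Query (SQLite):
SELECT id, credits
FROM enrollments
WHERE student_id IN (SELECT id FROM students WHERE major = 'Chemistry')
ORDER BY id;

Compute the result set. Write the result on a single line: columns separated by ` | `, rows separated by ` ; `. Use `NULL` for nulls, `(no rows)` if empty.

Inner query: students.id where major = 'Chemistry'.
Outer: keep enrollments rows whose student_id is in that set.
Inner query → {1}

3 | 1 ; 20 | 3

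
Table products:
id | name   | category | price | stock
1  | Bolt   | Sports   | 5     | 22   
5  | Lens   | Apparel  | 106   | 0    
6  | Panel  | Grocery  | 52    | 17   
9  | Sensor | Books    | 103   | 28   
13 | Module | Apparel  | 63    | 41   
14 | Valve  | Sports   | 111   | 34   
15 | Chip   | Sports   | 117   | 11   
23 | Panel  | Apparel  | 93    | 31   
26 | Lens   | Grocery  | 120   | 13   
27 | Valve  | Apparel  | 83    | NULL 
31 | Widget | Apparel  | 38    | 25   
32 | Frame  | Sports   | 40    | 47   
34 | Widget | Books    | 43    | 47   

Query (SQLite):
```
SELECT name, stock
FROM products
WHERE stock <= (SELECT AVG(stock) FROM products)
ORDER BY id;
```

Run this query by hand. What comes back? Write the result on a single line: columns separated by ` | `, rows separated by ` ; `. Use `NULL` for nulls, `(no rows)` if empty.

Bolt | 22 ; Lens | 0 ; Panel | 17 ; Chip | 11 ; Lens | 13 ; Widget | 25

Scalar subquery: AVG(stock) over all products rows = 26.333333 (≈; comparison uses full precision).
Keep rows where stock <= that value.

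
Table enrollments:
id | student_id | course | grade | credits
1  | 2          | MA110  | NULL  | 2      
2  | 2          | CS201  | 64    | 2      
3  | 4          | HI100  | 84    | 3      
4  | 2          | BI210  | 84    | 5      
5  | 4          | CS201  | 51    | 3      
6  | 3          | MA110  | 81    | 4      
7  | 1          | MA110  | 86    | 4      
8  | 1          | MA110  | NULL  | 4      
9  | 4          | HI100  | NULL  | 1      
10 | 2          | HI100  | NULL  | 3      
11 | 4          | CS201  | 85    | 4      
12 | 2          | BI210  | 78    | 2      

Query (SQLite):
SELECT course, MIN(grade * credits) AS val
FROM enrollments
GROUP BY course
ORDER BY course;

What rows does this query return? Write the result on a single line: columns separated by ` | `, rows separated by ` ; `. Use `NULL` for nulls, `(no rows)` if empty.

BI210 | 156 ; CS201 | 128 ; HI100 | 252 ; MA110 | 324

For each row compute grade * credits.
Group by course; take MIN of the expression per group.
  BI210: ids {4, 12} → MIN(grade * credits)=156
  CS201: ids {2, 5, 11} → MIN(grade * credits)=128
  HI100: ids {3, 9, 10} → MIN(grade * credits)=252
  MA110: ids {1, 6, 7, 8} → MIN(grade * credits)=324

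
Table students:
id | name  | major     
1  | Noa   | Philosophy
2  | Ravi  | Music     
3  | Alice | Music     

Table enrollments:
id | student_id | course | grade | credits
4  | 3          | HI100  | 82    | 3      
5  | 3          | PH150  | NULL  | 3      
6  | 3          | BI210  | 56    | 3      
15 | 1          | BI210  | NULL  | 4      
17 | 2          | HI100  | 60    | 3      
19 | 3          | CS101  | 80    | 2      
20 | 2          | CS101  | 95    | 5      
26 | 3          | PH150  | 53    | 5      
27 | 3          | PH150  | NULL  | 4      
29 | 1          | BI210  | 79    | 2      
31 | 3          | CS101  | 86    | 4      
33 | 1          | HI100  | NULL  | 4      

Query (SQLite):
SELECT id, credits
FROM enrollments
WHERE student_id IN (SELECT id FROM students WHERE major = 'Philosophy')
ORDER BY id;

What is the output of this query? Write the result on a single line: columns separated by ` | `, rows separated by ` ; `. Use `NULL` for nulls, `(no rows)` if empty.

Inner query: students.id where major = 'Philosophy'.
Outer: keep enrollments rows whose student_id is in that set.
Inner query → {1}

15 | 4 ; 29 | 2 ; 33 | 4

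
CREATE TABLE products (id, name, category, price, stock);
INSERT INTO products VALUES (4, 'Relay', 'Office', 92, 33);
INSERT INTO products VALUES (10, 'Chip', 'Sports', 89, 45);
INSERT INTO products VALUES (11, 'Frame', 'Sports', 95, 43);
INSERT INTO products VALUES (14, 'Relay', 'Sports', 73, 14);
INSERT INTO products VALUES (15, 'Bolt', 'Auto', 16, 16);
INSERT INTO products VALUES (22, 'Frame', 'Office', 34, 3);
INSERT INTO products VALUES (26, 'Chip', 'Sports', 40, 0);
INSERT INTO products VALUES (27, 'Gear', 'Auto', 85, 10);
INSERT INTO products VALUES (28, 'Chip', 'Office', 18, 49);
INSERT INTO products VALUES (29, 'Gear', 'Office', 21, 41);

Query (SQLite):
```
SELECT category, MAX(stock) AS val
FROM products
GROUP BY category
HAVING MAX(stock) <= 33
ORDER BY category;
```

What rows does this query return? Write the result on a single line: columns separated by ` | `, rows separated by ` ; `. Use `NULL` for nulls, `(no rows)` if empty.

Auto | 16

Partition products by category; compute MAX(stock) within each group.
HAVING: keep groups where MAX(stock) <= 33.
  Auto: ids {15, 27} → MAX(stock)=16
  Office: ids {4, 22, 28, 29} → MAX(stock)=49
  Sports: ids {10, 11, 14, 26} → MAX(stock)=45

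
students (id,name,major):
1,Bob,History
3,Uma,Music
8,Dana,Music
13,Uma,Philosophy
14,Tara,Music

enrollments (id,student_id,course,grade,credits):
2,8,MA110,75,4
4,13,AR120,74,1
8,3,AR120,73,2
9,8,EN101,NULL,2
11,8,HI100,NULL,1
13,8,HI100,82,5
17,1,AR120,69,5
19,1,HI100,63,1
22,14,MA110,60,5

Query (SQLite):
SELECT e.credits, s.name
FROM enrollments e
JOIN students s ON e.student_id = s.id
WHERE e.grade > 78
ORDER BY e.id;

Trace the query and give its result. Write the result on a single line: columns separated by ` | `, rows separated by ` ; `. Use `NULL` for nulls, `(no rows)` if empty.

5 | Dana

Each enrollments row matches the students row where student_id = students.id.
Then keep rows with e.grade > 78.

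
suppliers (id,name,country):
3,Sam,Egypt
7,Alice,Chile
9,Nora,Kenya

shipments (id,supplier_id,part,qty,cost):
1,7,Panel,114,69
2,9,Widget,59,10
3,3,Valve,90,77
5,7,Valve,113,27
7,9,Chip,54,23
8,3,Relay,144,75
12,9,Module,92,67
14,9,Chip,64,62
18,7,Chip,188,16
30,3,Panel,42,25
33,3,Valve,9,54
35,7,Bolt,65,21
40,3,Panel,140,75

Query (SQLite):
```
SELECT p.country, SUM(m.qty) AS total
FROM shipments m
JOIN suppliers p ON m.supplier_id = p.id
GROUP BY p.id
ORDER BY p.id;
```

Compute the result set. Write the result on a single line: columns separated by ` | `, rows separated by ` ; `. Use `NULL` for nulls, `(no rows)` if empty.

Join each shipments row to its suppliers via supplier_id.
Group joined rows by suppliers.id; compute SUM(m.qty) per group.
  3: ids {3, 8, 30, 33, 40} → SUM(m.qty)=425
  7: ids {1, 5, 18, 35} → SUM(m.qty)=480
  9: ids {2, 7, 12, 14} → SUM(m.qty)=269

Egypt | 425 ; Chile | 480 ; Kenya | 269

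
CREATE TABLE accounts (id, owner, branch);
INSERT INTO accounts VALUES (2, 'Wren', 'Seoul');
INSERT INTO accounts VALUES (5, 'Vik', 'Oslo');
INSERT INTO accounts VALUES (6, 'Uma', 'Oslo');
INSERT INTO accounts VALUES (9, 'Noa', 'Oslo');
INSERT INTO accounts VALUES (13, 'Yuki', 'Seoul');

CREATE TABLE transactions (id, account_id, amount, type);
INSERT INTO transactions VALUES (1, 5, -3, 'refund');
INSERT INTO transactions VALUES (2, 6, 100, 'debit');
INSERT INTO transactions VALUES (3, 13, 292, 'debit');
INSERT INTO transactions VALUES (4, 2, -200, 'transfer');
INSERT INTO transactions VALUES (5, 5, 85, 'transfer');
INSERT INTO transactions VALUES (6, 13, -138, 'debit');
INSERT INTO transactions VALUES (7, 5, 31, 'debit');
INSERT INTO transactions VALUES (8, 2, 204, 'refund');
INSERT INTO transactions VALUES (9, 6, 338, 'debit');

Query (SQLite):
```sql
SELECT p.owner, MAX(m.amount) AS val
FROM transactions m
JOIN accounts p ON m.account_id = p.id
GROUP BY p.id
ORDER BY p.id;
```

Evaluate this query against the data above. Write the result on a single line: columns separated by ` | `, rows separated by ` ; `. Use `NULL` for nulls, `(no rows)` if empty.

Join each transactions row to its accounts via account_id.
Group joined rows by accounts.id; compute MAX(m.amount) per group.
  2: ids {4, 8} → MAX(m.amount)=204
  5: ids {1, 5, 7} → MAX(m.amount)=85
  6: ids {2, 9} → MAX(m.amount)=338
  13: ids {3, 6} → MAX(m.amount)=292

Wren | 204 ; Vik | 85 ; Uma | 338 ; Yuki | 292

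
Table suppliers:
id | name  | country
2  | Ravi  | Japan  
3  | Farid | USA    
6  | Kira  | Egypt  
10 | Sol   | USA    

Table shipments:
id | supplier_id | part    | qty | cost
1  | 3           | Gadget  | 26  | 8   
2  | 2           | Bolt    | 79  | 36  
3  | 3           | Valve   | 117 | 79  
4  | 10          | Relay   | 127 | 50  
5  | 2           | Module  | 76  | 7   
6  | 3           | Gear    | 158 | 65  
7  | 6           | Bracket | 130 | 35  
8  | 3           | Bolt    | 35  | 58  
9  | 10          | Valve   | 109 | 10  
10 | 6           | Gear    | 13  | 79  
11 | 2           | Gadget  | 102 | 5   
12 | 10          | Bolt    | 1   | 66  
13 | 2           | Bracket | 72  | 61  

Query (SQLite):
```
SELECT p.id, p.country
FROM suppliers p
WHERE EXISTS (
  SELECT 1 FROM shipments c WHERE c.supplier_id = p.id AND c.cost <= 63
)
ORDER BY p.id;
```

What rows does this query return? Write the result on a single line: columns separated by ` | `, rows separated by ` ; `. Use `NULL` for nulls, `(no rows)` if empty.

For each suppliers row, check whether any shipments with matching supplier_id has cost <= 63.
Keep rows where that is true.

2 | Japan ; 3 | USA ; 6 | Egypt ; 10 | USA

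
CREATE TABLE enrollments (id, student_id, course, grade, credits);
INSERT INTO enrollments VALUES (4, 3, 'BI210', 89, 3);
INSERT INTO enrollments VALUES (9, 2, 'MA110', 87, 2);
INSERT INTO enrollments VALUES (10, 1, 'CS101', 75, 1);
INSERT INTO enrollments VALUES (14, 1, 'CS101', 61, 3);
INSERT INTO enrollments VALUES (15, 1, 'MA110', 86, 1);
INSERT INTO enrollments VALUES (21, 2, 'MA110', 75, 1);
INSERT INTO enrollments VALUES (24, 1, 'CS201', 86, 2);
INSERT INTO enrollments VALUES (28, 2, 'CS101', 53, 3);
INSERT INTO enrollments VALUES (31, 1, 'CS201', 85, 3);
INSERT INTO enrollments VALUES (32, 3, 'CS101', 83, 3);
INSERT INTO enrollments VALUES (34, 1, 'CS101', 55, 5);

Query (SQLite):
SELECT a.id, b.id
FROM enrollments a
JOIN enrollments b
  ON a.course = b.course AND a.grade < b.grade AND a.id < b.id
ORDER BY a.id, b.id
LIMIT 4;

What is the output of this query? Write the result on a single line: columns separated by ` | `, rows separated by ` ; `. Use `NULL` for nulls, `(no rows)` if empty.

10 | 32 ; 14 | 32 ; 28 | 32 ; 28 | 34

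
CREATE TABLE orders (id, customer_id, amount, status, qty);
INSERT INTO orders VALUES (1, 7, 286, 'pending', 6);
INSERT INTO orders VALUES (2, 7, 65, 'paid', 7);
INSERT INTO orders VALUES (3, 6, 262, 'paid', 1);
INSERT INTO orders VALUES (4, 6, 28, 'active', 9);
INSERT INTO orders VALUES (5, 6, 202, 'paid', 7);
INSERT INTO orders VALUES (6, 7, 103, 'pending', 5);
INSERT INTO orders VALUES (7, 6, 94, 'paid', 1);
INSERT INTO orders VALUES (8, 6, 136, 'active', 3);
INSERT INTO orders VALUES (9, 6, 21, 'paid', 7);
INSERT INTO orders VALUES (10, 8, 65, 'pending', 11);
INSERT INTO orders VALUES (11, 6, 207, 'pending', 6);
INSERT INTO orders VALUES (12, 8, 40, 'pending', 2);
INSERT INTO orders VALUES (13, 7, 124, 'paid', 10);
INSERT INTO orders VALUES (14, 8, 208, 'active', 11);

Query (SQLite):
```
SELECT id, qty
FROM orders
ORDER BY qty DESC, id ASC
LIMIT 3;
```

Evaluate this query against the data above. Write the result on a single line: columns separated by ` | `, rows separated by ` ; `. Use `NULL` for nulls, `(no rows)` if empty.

Sort by qty desc, tiebreak id asc: (11, id=10), (11, id=14), (10, id=13), (9, id=4), (7, id=2), (7, id=5) …. Take first 3.

10 | 11 ; 14 | 11 ; 13 | 10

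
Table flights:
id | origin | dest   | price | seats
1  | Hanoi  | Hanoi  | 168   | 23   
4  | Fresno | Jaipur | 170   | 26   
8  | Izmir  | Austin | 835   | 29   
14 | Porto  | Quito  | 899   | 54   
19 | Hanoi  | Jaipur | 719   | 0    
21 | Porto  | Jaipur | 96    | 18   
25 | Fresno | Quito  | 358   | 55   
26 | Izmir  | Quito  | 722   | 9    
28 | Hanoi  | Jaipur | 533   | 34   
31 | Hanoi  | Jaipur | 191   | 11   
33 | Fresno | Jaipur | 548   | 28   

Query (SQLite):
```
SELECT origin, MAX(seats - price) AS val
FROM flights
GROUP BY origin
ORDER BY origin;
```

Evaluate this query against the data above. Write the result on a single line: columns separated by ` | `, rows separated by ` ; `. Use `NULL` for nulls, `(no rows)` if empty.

Fresno | -144 ; Hanoi | -145 ; Izmir | -713 ; Porto | -78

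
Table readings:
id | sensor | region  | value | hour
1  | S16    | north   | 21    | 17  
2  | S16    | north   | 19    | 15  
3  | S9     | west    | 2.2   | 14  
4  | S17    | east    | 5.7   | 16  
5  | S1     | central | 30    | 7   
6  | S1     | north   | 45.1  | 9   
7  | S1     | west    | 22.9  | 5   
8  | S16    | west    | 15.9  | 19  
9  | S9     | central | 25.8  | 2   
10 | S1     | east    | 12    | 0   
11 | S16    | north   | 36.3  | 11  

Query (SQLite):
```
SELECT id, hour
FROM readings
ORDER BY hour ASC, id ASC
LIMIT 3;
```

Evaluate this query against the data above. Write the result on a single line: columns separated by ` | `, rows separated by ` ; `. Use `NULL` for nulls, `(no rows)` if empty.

10 | 0 ; 9 | 2 ; 7 | 5

Sort by hour asc, tiebreak id asc: (0, id=10), (2, id=9), (5, id=7), (7, id=5), (9, id=6), (11, id=11) …. Take first 3.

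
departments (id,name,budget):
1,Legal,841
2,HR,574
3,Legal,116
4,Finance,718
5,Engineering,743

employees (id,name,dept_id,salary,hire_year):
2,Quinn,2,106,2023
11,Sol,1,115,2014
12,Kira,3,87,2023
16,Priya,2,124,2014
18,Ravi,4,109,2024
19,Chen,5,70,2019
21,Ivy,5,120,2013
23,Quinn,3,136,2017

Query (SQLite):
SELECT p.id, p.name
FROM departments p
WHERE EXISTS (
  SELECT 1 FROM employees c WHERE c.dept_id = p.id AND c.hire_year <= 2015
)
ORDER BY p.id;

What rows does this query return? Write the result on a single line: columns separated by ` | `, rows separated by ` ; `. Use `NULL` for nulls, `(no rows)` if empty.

For each departments row, check whether any employees with matching dept_id has hire_year <= 2015.
Keep rows where that is true.

1 | Legal ; 2 | HR ; 5 | Engineering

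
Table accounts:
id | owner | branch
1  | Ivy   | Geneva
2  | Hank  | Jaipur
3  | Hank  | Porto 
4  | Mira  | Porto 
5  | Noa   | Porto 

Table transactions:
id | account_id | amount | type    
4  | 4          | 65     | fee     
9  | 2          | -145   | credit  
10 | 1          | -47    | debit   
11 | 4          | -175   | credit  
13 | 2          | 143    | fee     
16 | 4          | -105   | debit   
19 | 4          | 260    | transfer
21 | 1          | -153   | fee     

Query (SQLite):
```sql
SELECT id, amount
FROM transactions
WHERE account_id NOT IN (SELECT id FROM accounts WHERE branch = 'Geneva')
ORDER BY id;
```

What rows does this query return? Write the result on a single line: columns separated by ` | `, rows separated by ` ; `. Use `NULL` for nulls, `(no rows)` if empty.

4 | 65 ; 9 | -145 ; 11 | -175 ; 13 | 143 ; 16 | -105 ; 19 | 260

Inner query: accounts.id where branch = 'Geneva'.
Outer: keep transactions rows whose account_id is not in that set.
Inner query → {1}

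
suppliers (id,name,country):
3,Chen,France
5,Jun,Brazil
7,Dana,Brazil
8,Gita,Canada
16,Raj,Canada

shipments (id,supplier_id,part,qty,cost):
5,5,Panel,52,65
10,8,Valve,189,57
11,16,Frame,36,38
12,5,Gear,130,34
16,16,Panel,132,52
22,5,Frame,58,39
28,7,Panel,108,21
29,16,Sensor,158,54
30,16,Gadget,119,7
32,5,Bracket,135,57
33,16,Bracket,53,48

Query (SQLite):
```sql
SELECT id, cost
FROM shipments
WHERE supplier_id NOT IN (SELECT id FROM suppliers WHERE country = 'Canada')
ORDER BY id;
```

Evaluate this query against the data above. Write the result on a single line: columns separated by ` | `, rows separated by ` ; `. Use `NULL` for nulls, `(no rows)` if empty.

5 | 65 ; 12 | 34 ; 22 | 39 ; 28 | 21 ; 32 | 57

Inner query: suppliers.id where country = 'Canada'.
Outer: keep shipments rows whose supplier_id is not in that set.
Inner query → {8, 16}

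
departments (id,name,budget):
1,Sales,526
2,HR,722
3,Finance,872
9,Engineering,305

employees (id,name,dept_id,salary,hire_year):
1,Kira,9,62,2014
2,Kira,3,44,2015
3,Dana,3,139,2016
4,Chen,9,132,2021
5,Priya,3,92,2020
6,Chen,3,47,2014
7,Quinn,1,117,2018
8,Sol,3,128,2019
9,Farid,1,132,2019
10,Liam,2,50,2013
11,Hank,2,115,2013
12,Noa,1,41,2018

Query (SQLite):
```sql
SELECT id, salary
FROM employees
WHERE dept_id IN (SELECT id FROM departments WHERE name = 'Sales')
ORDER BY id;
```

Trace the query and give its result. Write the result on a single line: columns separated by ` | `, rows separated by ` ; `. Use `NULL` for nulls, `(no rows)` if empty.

7 | 117 ; 9 | 132 ; 12 | 41

Inner query: departments.id where name = 'Sales'.
Outer: keep employees rows whose dept_id is in that set.
Inner query → {1}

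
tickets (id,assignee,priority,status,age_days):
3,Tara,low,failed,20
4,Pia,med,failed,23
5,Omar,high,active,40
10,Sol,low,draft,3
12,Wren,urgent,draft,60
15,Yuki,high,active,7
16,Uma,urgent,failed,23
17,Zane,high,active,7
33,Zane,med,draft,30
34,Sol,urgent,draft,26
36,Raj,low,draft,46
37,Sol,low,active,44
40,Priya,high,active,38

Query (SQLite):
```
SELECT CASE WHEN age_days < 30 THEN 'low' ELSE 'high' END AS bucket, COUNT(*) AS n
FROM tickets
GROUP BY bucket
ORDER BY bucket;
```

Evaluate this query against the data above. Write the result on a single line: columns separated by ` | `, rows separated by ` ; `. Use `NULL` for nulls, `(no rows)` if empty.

Bucket rows by age_days < 30 → 'low' else 'high'; count each bucket.

high | 6 ; low | 7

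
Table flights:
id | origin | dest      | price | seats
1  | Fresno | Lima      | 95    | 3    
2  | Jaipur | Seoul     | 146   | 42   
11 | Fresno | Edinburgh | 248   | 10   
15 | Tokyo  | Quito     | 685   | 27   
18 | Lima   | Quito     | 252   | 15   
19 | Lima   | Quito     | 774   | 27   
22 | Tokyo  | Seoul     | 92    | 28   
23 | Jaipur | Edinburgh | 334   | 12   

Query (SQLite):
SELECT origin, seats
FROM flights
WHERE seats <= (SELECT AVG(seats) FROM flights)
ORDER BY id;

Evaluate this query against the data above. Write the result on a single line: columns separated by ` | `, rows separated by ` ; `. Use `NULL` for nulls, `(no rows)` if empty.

Fresno | 3 ; Fresno | 10 ; Lima | 15 ; Jaipur | 12

Scalar subquery: AVG(seats) over all flights rows = 20.5.
Keep rows where seats <= that value.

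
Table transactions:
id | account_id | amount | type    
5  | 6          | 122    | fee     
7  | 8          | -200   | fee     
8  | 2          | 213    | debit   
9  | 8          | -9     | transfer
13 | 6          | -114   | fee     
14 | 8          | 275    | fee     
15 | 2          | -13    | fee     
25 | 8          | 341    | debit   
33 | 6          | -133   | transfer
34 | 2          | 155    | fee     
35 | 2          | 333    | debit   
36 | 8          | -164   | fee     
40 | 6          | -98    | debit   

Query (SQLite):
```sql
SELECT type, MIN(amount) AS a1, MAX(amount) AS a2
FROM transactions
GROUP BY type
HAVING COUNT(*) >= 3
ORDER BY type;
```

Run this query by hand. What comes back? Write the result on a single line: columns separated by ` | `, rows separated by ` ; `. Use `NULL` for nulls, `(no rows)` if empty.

debit | -98 | 341 ; fee | -200 | 275

Group transactions by type.
Per group compute: MIN(amount), MAX(amount).
HAVING: drop groups with fewer than 3 rows.
  debit: ids {8, 25, 35, 40} → MIN(amount)=-98, MAX(amount)=341
  fee: ids {5, 7, 13, 14, 15, 34, 36} → MIN(amount)=-200, MAX(amount)=275
  transfer: ids {9, 33} → MIN(amount)=-133, MAX(amount)=-9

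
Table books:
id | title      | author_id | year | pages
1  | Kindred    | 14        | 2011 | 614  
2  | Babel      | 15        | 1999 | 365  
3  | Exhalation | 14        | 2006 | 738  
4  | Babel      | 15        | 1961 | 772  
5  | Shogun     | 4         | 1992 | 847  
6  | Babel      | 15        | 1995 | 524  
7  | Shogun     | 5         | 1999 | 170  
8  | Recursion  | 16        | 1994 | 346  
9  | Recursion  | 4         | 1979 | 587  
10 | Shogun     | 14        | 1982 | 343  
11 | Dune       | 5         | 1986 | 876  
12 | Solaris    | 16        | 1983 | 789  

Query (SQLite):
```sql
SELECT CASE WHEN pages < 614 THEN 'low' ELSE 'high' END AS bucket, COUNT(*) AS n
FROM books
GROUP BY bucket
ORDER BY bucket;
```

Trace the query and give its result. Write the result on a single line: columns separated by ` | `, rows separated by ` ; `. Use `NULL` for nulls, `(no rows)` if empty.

high | 6 ; low | 6

Bucket rows by pages < 614 → 'low' else 'high'; count each bucket.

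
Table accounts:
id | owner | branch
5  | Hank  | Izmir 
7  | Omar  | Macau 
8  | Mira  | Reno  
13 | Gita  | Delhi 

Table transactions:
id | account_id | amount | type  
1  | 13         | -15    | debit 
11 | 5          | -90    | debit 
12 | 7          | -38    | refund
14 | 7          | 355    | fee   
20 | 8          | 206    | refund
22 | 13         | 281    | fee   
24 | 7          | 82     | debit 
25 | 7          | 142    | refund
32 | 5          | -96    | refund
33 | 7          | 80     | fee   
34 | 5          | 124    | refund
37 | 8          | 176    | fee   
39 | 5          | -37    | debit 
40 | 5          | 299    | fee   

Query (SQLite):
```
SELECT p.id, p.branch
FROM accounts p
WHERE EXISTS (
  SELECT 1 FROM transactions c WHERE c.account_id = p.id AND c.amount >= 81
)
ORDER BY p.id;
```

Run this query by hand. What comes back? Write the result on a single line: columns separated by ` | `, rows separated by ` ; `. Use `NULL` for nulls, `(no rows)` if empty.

5 | Izmir ; 7 | Macau ; 8 | Reno ; 13 | Delhi

For each accounts row, check whether any transactions with matching account_id has amount >= 81.
Keep rows where that is true.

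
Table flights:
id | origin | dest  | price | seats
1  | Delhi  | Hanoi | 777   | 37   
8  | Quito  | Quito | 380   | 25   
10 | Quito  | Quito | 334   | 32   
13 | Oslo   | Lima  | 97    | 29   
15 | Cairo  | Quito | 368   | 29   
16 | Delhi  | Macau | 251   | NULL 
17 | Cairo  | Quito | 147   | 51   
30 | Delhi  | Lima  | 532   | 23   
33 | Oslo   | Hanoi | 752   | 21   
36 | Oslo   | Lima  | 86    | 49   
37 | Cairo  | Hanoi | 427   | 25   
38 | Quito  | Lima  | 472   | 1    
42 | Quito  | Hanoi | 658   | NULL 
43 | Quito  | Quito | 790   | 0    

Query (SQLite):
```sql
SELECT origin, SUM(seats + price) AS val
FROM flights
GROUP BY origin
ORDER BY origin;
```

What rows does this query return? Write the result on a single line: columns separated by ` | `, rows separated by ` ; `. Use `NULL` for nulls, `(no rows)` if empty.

Cairo | 1047 ; Delhi | 1369 ; Oslo | 1034 ; Quito | 2034

For each row compute seats + price.
Group by origin; take SUM of the expression per group.
  Cairo: ids {15, 17, 37} → SUM(seats + price)=1047
  Delhi: ids {1, 16, 30} → SUM(seats + price)=1369
  Oslo: ids {13, 33, 36} → SUM(seats + price)=1034
  Quito: ids {8, 10, 38, 42, 43} → SUM(seats + price)=2034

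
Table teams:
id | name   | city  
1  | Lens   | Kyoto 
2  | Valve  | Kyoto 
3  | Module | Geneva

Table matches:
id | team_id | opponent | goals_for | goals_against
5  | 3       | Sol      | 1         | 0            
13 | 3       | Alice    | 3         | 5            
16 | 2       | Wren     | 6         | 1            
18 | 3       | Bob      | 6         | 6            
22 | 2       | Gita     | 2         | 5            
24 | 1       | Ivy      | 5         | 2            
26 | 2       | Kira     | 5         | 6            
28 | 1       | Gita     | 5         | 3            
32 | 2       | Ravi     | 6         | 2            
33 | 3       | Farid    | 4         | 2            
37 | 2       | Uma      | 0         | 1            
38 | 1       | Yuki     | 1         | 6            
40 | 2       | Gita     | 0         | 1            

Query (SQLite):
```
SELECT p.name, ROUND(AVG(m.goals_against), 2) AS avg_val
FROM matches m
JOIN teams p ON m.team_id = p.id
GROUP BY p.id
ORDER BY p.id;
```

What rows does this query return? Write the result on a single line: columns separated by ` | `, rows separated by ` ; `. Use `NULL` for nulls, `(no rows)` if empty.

Join each matches row to its teams via team_id.
Group joined rows by teams.id; compute ROUND(AVG(m.goals_against), 2) per group.
  1: ids {24, 28, 38} → ROUND(AVG(m.goals_against), 2)=3.67
  2: ids {16, 22, 26, 32, 37, 40} → ROUND(AVG(m.goals_against), 2)=2.67
  3: ids {5, 13, 18, 33} → ROUND(AVG(m.goals_against), 2)=3.25

Lens | 3.67 ; Valve | 2.67 ; Module | 3.25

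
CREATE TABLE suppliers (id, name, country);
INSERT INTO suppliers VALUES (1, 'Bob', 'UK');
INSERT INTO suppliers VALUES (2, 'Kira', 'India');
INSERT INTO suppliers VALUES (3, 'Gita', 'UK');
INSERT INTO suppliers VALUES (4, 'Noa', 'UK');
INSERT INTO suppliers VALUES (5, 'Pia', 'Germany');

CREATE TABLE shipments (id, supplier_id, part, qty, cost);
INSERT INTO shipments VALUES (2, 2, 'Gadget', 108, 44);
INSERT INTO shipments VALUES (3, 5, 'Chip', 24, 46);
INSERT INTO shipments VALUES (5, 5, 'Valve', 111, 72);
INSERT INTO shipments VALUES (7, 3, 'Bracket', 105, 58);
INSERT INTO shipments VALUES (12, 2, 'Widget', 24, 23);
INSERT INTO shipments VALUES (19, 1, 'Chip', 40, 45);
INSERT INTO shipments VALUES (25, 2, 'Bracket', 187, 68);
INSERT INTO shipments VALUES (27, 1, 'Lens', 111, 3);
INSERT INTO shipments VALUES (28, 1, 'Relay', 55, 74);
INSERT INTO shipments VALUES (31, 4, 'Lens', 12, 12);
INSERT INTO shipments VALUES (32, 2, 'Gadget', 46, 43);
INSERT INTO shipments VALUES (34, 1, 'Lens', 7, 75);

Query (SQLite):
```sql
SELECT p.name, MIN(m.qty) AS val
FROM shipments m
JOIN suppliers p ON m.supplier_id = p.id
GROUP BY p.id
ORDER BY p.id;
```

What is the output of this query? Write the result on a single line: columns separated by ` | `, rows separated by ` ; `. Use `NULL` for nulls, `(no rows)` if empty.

Bob | 7 ; Kira | 24 ; Gita | 105 ; Noa | 12 ; Pia | 24

Join each shipments row to its suppliers via supplier_id.
Group joined rows by suppliers.id; compute MIN(m.qty) per group.
  1: ids {19, 27, 28, 34} → MIN(m.qty)=7
  2: ids {2, 12, 25, 32} → MIN(m.qty)=24
  3: ids {7} → MIN(m.qty)=105
  4: ids {31} → MIN(m.qty)=12
  5: ids {3, 5} → MIN(m.qty)=24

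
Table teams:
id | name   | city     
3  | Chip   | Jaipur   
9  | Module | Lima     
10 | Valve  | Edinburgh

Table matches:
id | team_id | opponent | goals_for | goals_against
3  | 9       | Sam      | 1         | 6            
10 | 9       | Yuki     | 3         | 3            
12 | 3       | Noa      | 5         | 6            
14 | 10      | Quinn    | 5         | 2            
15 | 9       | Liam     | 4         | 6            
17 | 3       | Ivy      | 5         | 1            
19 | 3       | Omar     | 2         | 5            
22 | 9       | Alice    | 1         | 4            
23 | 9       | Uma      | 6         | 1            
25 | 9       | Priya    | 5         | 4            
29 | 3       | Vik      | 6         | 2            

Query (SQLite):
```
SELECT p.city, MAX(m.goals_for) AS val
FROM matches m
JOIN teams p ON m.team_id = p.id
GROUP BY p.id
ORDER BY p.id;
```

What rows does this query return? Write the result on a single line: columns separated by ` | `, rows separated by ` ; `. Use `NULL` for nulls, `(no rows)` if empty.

Jaipur | 6 ; Lima | 6 ; Edinburgh | 5

Join each matches row to its teams via team_id.
Group joined rows by teams.id; compute MAX(m.goals_for) per group.
  3: ids {12, 17, 19, 29} → MAX(m.goals_for)=6
  9: ids {3, 10, 15, 22, 23, 25} → MAX(m.goals_for)=6
  10: ids {14} → MAX(m.goals_for)=5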